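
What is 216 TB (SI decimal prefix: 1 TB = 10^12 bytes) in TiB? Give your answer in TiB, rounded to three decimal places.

216 TB = 216 × 10^12 bytes = 216,000,000,000,000 bytes
1 TiB = 2^40 bytes = 1,099,511,627,776 bytes
216,000,000,000,000 / 1,099,511,627,776 = 196.451 TiB

196.451 TiB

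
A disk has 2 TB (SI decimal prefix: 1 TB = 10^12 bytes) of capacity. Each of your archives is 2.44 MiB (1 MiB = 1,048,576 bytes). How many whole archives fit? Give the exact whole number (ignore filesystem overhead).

781,700

Capacity: 2 TB = 2,000,000,000,000 bytes
Per item: 2.44 MiB = 2,558,525.44 bytes
⌊2,000,000,000,000 / 2,558,525.44⌋ = 781,700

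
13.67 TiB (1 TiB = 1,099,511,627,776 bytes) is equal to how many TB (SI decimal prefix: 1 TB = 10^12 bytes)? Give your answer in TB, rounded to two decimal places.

13.67 TiB = 13.67 × 2^40 bytes = 15,030,323,951,697.92 bytes
1 TB = 10^12 bytes = 1,000,000,000,000 bytes
15,030,323,951,697.92 / 1,000,000,000,000 = 15.03 TB

15.03 TB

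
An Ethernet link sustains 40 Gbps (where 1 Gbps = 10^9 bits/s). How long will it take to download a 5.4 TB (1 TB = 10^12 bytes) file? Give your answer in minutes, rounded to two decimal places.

5.4 TB = 5,400,000,000,000 bytes = 43,200,000,000,000 bits
40 Gbps = 40,000,000,000 bits/s
time = 43,200,000,000,000 / 40,000,000,000 = 1,080.000 s
1,080.000 s / 60 = 18.00 minutes

18.00 minutes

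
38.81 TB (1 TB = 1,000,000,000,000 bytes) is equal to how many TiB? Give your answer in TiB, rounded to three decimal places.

35.297 TiB

38.81 TB = 38.81 × 10^12 bytes = 38,810,000,000,000 bytes
1 TiB = 1,099,511,627,776 bytes
38,810,000,000,000 / 1,099,511,627,776 = 35.297 TiB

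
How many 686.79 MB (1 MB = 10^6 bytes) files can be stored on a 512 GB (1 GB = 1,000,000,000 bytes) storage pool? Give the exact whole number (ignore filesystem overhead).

745

Capacity: 512 GB = 512,000,000,000 bytes
Per item: 686.79 MB = 686,790,000 bytes
⌊512,000,000,000 / 686,790,000⌋ = 745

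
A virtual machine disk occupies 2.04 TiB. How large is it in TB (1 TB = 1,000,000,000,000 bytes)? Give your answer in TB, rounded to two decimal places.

2.24 TB

2.04 TiB × 1,099,511,627,776 bytes/TiB = 2,243,003,720,663.04 bytes
1 TB = 1,000,000,000,000 bytes
2,243,003,720,663.04 / 1,000,000,000,000 = 2.24 TB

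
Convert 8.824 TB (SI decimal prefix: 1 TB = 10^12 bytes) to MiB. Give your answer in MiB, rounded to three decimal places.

8,415,222.168 MiB

8.824 TB = 8.824 × 10^12 bytes = 8,824,000,000,000 bytes
1 MiB = 2^20 bytes = 1,048,576 bytes
8,824,000,000,000 / 1,048,576 = 8,415,222.168 MiB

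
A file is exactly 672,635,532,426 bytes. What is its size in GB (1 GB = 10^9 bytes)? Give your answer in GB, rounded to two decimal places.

672,635,532,426 bytes given.
1 GB = 10^9 bytes = 1,000,000,000 bytes
672,635,532,426 / 1,000,000,000 = 672.64 GB

672.64 GB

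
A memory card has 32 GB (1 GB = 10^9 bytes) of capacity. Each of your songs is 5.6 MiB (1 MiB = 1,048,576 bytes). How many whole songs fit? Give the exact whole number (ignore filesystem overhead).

5,449

Capacity: 32 GB = 32,000,000,000 bytes
Per item: 5.6 MiB = 5,872,025.6 bytes
⌊32,000,000,000 / 5,872,025.6⌋ = 5,449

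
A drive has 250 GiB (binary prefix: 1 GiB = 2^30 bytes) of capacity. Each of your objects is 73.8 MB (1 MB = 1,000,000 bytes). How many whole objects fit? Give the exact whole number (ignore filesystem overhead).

3,637

Capacity: 250 GiB = 268,435,456,000 bytes
Per item: 73.8 MB = 73,800,000 bytes
⌊268,435,456,000 / 73,800,000⌋ = 3,637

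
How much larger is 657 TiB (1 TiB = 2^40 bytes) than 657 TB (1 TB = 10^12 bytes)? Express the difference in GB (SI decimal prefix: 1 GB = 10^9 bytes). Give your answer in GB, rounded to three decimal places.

657 TiB = 657 × 1,099,511,627,776 = 722,379,139,448,832 bytes
657 TB = 657 × 1,000,000,000,000 = 657,000,000,000,000 bytes
difference = 65,379,139,448,832 bytes
65,379,139,448,832 / 1,000,000,000 = 65,379.139 GB

65,379.139 GB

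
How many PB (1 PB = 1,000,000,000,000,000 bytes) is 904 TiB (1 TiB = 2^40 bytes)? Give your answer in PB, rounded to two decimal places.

0.99 PB

904 TiB = 904 × 2^40 bytes = 993,958,511,509,504 bytes
1 PB = 10^15 bytes = 1,000,000,000,000,000 bytes
993,958,511,509,504 / 1,000,000,000,000,000 = 0.99 PB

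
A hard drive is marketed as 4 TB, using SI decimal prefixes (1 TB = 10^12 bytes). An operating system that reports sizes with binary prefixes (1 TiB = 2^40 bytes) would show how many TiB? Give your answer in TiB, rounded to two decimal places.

3.64 TiB

4 TB = 4 × 10^12 bytes = 4,000,000,000,000 bytes
1 TiB = 1,099,511,627,776 bytes
4,000,000,000,000 / 1,099,511,627,776 = 3.64 TiB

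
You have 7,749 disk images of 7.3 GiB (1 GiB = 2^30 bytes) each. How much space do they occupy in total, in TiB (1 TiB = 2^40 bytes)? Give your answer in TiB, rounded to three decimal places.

55.242 TiB

Total = 7,749 × 7.3 GiB = 56567.7 GiB
= 56567.7 × 1,073,741,824 bytes = 60,739,105,377,484.8 bytes
1 TiB = 1,099,511,627,776 bytes
60,739,105,377,484.8 / 1,099,511,627,776 = 55.242 TiB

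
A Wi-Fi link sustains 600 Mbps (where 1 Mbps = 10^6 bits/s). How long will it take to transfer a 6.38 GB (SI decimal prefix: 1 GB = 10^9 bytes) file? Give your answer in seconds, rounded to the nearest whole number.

85 seconds

6.38 GB = 6,380,000,000 bytes = 51,040,000,000 bits
600 Mbps = 600,000,000 bits/s
time = 51,040,000,000 / 600,000,000 = 85 s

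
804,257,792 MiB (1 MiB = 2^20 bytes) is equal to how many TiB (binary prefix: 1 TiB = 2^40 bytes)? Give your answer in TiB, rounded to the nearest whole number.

767 TiB

804,257,792 MiB = 804,257,792 × 2^20 bytes = 843,325,418,504,192 bytes
1 TiB = 2^40 bytes = 1,099,511,627,776 bytes
843,325,418,504,192 / 1,099,511,627,776 = 767 TiB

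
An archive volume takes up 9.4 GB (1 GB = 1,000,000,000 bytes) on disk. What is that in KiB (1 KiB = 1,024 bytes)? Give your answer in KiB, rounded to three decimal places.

9,179,687.500 KiB

9.4 GB = 9.4 × 10^9 bytes = 9,400,000,000 bytes
1 KiB = 2^10 bytes = 1,024 bytes
9,400,000,000 / 1,024 = 9,179,687.500 KiB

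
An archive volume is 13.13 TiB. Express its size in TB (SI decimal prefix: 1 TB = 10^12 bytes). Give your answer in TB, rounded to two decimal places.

13.13 TiB × 1,099,511,627,776 bytes/TiB = 14,436,587,672,698.88 bytes
1 TB = 1,000,000,000,000 bytes
14,436,587,672,698.88 / 1,000,000,000,000 = 14.44 TB

14.44 TB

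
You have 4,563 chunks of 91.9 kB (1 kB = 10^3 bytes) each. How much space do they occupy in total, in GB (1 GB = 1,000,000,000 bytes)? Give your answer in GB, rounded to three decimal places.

0.419 GB

Total = 4,563 × 91.9 kB = 419339.7 kB
= 419339.7 × 1,000 bytes = 419,339,700 bytes
1 GB = 1,000,000,000 bytes
419,339,700 / 1,000,000,000 = 0.419 GB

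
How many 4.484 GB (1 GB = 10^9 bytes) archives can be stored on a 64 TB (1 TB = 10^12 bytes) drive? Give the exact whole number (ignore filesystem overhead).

14,272

Capacity: 64 TB = 64,000,000,000,000 bytes
Per item: 4.484 GB = 4,484,000,000 bytes
⌊64,000,000,000,000 / 4,484,000,000⌋ = 14,272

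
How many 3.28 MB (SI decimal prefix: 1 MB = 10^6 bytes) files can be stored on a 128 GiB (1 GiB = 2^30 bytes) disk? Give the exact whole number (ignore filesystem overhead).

Capacity: 128 GiB = 137,438,953,472 bytes
Per item: 3.28 MB = 3,280,000 bytes
⌊137,438,953,472 / 3,280,000⌋ = 41,902

41,902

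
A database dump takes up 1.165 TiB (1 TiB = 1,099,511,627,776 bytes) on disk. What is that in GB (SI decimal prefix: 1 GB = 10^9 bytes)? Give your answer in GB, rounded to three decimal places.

1.165 TiB = 1.165 × 2^40 bytes = 1,280,931,046,359.04 bytes
1 GB = 10^9 bytes = 1,000,000,000 bytes
1,280,931,046,359.04 / 1,000,000,000 = 1,280.931 GB

1,280.931 GB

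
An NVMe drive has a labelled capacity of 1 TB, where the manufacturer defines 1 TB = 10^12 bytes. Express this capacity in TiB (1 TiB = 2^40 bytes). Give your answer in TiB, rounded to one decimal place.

0.9 TiB

1 TB × 1,000,000,000,000 bytes/TB = 1,000,000,000,000 bytes
1 TiB = 1,099,511,627,776 bytes
1,000,000,000,000 / 1,099,511,627,776 = 0.9 TiB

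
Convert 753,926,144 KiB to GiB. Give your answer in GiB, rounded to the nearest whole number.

719 GiB

753,926,144 KiB = 753,926,144 × 2^10 bytes = 772,020,371,456 bytes
1 GiB = 2^30 bytes = 1,073,741,824 bytes
772,020,371,456 / 1,073,741,824 = 719 GiB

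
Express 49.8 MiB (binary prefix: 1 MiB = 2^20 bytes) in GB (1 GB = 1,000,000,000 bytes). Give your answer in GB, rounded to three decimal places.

49.8 MiB = 49.8 × 2^20 bytes = 52,219,084.8 bytes
1 GB = 1,000,000,000 bytes
52,219,084.8 / 1,000,000,000 = 0.052 GB

0.052 GB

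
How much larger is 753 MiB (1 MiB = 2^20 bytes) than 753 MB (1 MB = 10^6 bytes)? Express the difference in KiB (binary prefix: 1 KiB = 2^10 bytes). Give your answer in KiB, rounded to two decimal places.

35,720.44 KiB

753 MiB = 753 × 1,048,576 = 789,577,728 bytes
753 MB = 753 × 1,000,000 = 753,000,000 bytes
difference = 36,577,728 bytes
36,577,728 / 1,024 = 35,720.44 KiB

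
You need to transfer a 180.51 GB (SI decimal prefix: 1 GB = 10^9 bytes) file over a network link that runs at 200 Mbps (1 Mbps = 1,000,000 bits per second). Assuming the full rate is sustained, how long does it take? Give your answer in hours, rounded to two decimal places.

180.51 GB = 180,510,000,000 bytes = 1,444,080,000,000 bits
200 Mbps = 200,000,000 bits/s
time = 1,444,080,000,000 / 200,000,000 = 7,220.4000 s
7,220.4000 s / 3600 = 2.01 hours

2.01 hours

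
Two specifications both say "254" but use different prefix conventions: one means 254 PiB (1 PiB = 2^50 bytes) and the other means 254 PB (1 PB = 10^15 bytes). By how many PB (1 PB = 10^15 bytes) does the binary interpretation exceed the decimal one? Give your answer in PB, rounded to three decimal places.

254 PiB = 254 × 1,125,899,906,842,624 = 285,978,576,338,026,496 bytes
254 PB = 254 × 1,000,000,000,000,000 = 254,000,000,000,000,000 bytes
difference = 31,978,576,338,026,496 bytes
31,978,576,338,026,496 / 1,000,000,000,000,000 = 31.979 PB

31.979 PB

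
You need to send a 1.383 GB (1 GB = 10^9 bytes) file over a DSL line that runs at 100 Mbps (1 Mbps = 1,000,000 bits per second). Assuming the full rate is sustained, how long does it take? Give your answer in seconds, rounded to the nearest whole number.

111 seconds

1.383 GB = 1,383,000,000 bytes = 11,064,000,000 bits
100 Mbps = 100,000,000 bits/s
time = 11,064,000,000 / 100,000,000 = 111 s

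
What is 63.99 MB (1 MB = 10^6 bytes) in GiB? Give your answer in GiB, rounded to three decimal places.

63.99 MB = 63.99 × 10^6 bytes = 63,990,000 bytes
1 GiB = 2^30 bytes = 1,073,741,824 bytes
63,990,000 / 1,073,741,824 = 0.060 GiB

0.060 GiB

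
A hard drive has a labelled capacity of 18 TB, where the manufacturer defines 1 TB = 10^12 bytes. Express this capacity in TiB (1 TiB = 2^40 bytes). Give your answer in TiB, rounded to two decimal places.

16.37 TiB

18 TB × 1,000,000,000,000 bytes/TB = 18,000,000,000,000 bytes
1 TiB = 1,099,511,627,776 bytes
18,000,000,000,000 / 1,099,511,627,776 = 16.37 TiB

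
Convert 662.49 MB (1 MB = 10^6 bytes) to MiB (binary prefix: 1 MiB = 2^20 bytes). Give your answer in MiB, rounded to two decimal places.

662.49 MB × 1,000,000 bytes/MB = 662,490,000 bytes
1 MiB = 1,048,576 bytes
662,490,000 / 1,048,576 = 631.80 MiB

631.80 MiB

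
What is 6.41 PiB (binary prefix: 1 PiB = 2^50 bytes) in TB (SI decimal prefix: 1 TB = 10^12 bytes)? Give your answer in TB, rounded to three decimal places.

7,217.018 TB

6.41 PiB × 1,125,899,906,842,624 bytes/PiB = 7,217,018,402,861,219.84 bytes
1 TB = 10^12 bytes = 1,000,000,000,000 bytes
7,217,018,402,861,219.84 / 1,000,000,000,000 = 7,217.018 TB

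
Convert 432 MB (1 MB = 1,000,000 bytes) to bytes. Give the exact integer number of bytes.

432 × 1,000,000 = 432,000,000 bytes

432,000,000 bytes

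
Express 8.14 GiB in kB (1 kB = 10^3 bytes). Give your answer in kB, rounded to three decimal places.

8.14 GiB = 8.14 × 2^30 bytes = 8,740,258,447.36 bytes
1 kB = 10^3 bytes = 1,000 bytes
8,740,258,447.36 / 1,000 = 8,740,258.447 kB

8,740,258.447 kB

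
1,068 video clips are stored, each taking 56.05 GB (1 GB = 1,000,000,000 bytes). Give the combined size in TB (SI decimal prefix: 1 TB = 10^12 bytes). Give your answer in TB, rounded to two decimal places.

Total = 1,068 × 56.05 GB = 59861.4 GB
= 59861.4 × 1,000,000,000 bytes = 59,861,400,000,000 bytes
1 TB = 1,000,000,000,000 bytes
59,861,400,000,000 / 1,000,000,000,000 = 59.86 TB

59.86 TB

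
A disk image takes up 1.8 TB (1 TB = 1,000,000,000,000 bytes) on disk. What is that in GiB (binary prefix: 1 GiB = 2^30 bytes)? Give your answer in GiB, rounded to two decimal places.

1,676.38 GiB

1.8 TB = 1.8 × 10^12 bytes = 1,800,000,000,000 bytes
1 GiB = 2^30 bytes = 1,073,741,824 bytes
1,800,000,000,000 / 1,073,741,824 = 1,676.38 GiB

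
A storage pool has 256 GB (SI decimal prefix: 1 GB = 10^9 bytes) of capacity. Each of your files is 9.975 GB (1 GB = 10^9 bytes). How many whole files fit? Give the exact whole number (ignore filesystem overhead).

25

Capacity: 256 GB = 256,000,000,000 bytes
Per item: 9.975 GB = 9,975,000,000 bytes
⌊256,000,000,000 / 9,975,000,000⌋ = 25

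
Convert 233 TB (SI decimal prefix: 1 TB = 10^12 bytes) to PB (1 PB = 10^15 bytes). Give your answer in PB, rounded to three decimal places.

233 TB = 233 × 10^12 bytes = 233,000,000,000,000 bytes
1 PB = 1,000,000,000,000,000 bytes
233,000,000,000,000 / 1,000,000,000,000,000 = 0.233 PB

0.233 PB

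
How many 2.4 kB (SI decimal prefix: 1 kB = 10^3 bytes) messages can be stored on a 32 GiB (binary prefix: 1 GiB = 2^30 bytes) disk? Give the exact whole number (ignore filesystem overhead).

14,316,557

Capacity: 32 GiB = 34,359,738,368 bytes
Per item: 2.4 kB = 2,400 bytes
⌊34,359,738,368 / 2,400⌋ = 14,316,557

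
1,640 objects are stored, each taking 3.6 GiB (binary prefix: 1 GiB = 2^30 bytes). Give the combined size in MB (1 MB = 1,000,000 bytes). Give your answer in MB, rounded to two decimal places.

Total = 1,640 × 3.6 GiB = 5904 GiB
= 5904 × 1,073,741,824 bytes = 6,339,371,728,896 bytes
1 MB = 1,000,000 bytes
6,339,371,728,896 / 1,000,000 = 6,339,371.73 MB

6,339,371.73 MB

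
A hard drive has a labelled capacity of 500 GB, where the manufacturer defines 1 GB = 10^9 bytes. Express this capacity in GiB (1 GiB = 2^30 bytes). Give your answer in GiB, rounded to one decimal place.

500 GB = 500 × 10^9 bytes = 500,000,000,000 bytes
1 GiB = 1,073,741,824 bytes
500,000,000,000 / 1,073,741,824 = 465.7 GiB

465.7 GiB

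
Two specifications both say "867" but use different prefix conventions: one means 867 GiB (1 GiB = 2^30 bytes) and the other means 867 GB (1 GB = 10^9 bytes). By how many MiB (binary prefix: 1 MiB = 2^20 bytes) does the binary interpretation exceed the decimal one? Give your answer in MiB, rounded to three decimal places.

60,972.368 MiB

867 GiB = 867 × 1,073,741,824 = 930,934,161,408 bytes
867 GB = 867 × 1,000,000,000 = 867,000,000,000 bytes
difference = 63,934,161,408 bytes
63,934,161,408 / 1,048,576 = 60,972.368 MiB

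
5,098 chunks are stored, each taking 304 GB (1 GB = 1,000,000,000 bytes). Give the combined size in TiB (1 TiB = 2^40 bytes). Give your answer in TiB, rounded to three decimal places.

Total = 5,098 × 304 GB = 1,549,792 GB
= 1,549,792 × 1,000,000,000 bytes = 1,549,792,000,000,000 bytes
1 TiB = 1,099,511,627,776 bytes
1,549,792,000,000,000 / 1,099,511,627,776 = 1,409.528 TiB

1,409.528 TiB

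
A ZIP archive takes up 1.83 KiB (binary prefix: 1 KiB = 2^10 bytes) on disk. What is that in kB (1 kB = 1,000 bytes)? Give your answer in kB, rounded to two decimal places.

1.83 KiB = 1.83 × 2^10 bytes = 1,873.92 bytes
1 kB = 10^3 bytes = 1,000 bytes
1,873.92 / 1,000 = 1.87 kB

1.87 kB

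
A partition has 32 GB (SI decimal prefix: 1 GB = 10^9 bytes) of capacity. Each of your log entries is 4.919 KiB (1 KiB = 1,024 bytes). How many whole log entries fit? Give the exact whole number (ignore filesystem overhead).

6,352,917

Capacity: 32 GB = 32,000,000,000 bytes
Per item: 4.919 KiB = 5,037.056 bytes
⌊32,000,000,000 / 5,037.056⌋ = 6,352,917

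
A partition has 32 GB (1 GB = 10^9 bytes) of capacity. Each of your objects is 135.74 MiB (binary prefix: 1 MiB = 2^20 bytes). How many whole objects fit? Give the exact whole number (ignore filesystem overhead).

224

Capacity: 32 GB = 32,000,000,000 bytes
Per item: 135.74 MiB = 142,333,706.24 bytes
⌊32,000,000,000 / 142,333,706.24⌋ = 224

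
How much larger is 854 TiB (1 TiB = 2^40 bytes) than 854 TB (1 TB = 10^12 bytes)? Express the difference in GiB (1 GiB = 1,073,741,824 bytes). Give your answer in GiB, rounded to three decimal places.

854 TiB = 854 × 1,099,511,627,776 = 938,982,930,120,704 bytes
854 TB = 854 × 1,000,000,000,000 = 854,000,000,000,000 bytes
difference = 84,982,930,120,704 bytes
84,982,930,120,704 / 1,073,741,824 = 79,146.521 GiB

79,146.521 GiB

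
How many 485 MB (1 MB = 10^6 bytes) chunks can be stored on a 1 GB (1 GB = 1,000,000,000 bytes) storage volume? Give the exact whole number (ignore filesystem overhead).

Capacity: 1 GB = 1,000,000,000 bytes
Per item: 485 MB = 485,000,000 bytes
⌊1,000,000,000 / 485,000,000⌋ = 2

2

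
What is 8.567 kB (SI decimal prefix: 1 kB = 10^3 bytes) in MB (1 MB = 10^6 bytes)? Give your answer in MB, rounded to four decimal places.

0.0086 MB

8.567 kB = 8.567 × 10^3 bytes = 8,567 bytes
1 MB = 10^6 bytes = 1,000,000 bytes
8,567 / 1,000,000 = 0.0086 MB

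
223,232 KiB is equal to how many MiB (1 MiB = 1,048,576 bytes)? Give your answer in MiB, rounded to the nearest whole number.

223,232 KiB × 1,024 bytes/KiB = 228,589,568 bytes
1 MiB = 1,048,576 bytes
228,589,568 / 1,048,576 = 218 MiB

218 MiB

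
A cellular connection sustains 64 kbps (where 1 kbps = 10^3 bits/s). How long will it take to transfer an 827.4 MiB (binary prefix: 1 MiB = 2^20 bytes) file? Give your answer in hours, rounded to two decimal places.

30.12 hours

827.4 MiB = 867,591,782.4 bytes = 6,940,734,259.2 bits
64 kbps = 64,000 bits/s
time = 6,940,734,259.2 / 64,000 = 108,448.9728 s
108,448.9728 s / 3600 = 30.12 hours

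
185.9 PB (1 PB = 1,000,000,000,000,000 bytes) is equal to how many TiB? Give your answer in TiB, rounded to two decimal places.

185.9 PB × 1,000,000,000,000,000 bytes/PB = 185,900,000,000,000,000 bytes
1 TiB = 2^40 bytes = 1,099,511,627,776 bytes
185,900,000,000,000,000 / 1,099,511,627,776 = 169,075.07 TiB

169,075.07 TiB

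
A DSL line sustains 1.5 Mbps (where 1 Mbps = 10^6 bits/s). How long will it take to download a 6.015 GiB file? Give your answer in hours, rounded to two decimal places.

9.57 hours

6.015 GiB = 6,458,557,071.36 bytes = 51,668,456,570.88 bits
1.5 Mbps = 1,500,000 bits/s
time = 51,668,456,570.88 / 1,500,000 = 34,445.6377 s
34,445.6377 s / 3600 = 9.57 hours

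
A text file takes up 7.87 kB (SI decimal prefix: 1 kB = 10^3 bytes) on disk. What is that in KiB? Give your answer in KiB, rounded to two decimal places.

7.87 kB = 7.87 × 10^3 bytes = 7,870 bytes
1 KiB = 2^10 bytes = 1,024 bytes
7,870 / 1,024 = 7.69 KiB

7.69 KiB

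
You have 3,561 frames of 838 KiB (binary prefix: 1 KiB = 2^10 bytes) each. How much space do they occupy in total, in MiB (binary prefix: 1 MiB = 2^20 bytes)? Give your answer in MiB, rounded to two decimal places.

Total = 3,561 × 838 KiB = 2,984,118 KiB
= 2,984,118 × 1,024 bytes = 3,055,736,832 bytes
1 MiB = 1,048,576 bytes
3,055,736,832 / 1,048,576 = 2,914.18 MiB

2,914.18 MiB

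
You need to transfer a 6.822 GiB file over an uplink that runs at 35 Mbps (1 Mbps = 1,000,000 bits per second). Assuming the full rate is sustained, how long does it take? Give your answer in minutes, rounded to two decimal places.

27.91 minutes

6.822 GiB = 7,325,066,723.328 bytes = 58,600,533,786.624 bits
35 Mbps = 35,000,000 bits/s
time = 58,600,533,786.624 / 35,000,000 = 1,674.301 s
1,674.301 s / 60 = 27.91 minutes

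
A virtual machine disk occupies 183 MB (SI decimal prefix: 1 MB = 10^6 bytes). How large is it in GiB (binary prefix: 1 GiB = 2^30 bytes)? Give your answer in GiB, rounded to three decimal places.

0.170 GiB

183 MB = 183 × 10^6 bytes = 183,000,000 bytes
1 GiB = 1,073,741,824 bytes
183,000,000 / 1,073,741,824 = 0.170 GiB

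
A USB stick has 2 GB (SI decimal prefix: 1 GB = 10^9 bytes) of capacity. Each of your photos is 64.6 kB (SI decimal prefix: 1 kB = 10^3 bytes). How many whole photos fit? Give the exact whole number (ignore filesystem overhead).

30,959

Capacity: 2 GB = 2,000,000,000 bytes
Per item: 64.6 kB = 64,600 bytes
⌊2,000,000,000 / 64,600⌋ = 30,959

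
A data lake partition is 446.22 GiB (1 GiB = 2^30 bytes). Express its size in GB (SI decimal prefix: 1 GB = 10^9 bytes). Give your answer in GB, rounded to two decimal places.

479.13 GB

446.22 GiB = 446.22 × 2^30 bytes = 479,125,076,705.28 bytes
1 GB = 1,000,000,000 bytes
479,125,076,705.28 / 1,000,000,000 = 479.13 GB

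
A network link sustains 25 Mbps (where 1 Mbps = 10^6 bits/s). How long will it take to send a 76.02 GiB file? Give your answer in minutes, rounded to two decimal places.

76.02 GiB = 81,625,853,460.48 bytes = 653,006,827,683.84 bits
25 Mbps = 25,000,000 bits/s
time = 653,006,827,683.84 / 25,000,000 = 26,120.273 s
26,120.273 s / 60 = 435.34 minutes

435.34 minutes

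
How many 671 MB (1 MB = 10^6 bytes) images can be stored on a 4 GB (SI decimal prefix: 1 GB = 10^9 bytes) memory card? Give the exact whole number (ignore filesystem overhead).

5

Capacity: 4 GB = 4,000,000,000 bytes
Per item: 671 MB = 671,000,000 bytes
⌊4,000,000,000 / 671,000,000⌋ = 5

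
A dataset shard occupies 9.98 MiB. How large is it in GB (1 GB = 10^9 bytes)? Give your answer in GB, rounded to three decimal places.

9.98 MiB = 9.98 × 2^20 bytes = 10,464,788.48 bytes
1 GB = 1,000,000,000 bytes
10,464,788.48 / 1,000,000,000 = 0.010 GB

0.010 GB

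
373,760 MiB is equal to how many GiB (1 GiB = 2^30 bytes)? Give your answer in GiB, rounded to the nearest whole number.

373,760 MiB = 373,760 × 2^20 bytes = 391,915,765,760 bytes
1 GiB = 1,073,741,824 bytes
391,915,765,760 / 1,073,741,824 = 365 GiB

365 GiB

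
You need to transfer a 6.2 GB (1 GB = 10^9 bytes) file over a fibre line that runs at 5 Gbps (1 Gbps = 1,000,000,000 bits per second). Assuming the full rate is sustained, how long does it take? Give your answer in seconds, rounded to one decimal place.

9.9 seconds

6.2 GB = 6,200,000,000 bytes = 49,600,000,000 bits
5 Gbps = 5,000,000,000 bits/s
time = 49,600,000,000 / 5,000,000,000 = 9.9 s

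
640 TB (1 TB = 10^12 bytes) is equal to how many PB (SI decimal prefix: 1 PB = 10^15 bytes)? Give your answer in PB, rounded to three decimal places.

0.640 PB

640 TB × 1,000,000,000,000 bytes/TB = 640,000,000,000,000 bytes
1 PB = 10^15 bytes = 1,000,000,000,000,000 bytes
640,000,000,000,000 / 1,000,000,000,000,000 = 0.640 PB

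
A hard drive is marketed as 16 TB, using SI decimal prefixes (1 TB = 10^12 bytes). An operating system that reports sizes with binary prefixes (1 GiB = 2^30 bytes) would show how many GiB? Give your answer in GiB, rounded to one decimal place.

14,901.2 GiB

16 TB × 1,000,000,000,000 bytes/TB = 16,000,000,000,000 bytes
1 GiB = 1,073,741,824 bytes
16,000,000,000,000 / 1,073,741,824 = 14,901.2 GiB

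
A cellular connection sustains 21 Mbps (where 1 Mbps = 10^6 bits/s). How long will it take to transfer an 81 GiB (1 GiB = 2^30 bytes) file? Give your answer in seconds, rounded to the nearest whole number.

81 GiB = 86,973,087,744 bytes = 695,784,701,952 bits
21 Mbps = 21,000,000 bits/s
time = 695,784,701,952 / 21,000,000 = 33,133 s

33,133 seconds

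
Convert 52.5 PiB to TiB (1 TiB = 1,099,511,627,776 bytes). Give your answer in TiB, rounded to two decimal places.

52.5 PiB = 52.5 × 2^50 bytes = 59,109,745,109,237,760 bytes
1 TiB = 1,099,511,627,776 bytes
59,109,745,109,237,760 / 1,099,511,627,776 = 53,760.00 TiB

53,760.00 TiB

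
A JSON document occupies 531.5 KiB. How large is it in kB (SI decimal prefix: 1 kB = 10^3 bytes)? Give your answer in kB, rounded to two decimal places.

531.5 KiB = 531.5 × 2^10 bytes = 544,256 bytes
1 kB = 10^3 bytes = 1,000 bytes
544,256 / 1,000 = 544.26 kB

544.26 kB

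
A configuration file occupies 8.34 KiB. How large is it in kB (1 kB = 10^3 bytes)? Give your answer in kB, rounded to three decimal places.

8.34 KiB = 8.34 × 2^10 bytes = 8,540.16 bytes
1 kB = 10^3 bytes = 1,000 bytes
8,540.16 / 1,000 = 8.540 kB

8.540 kB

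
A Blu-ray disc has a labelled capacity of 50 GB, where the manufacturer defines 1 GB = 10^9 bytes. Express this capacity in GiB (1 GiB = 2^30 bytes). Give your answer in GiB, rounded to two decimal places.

50 GB × 1,000,000,000 bytes/GB = 50,000,000,000 bytes
1 GiB = 1,073,741,824 bytes
50,000,000,000 / 1,073,741,824 = 46.57 GiB

46.57 GiB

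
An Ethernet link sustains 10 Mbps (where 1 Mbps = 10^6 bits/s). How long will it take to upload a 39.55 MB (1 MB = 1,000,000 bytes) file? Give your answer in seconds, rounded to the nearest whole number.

32 seconds

39.55 MB = 39,550,000 bytes = 316,400,000 bits
10 Mbps = 10,000,000 bits/s
time = 316,400,000 / 10,000,000 = 32 s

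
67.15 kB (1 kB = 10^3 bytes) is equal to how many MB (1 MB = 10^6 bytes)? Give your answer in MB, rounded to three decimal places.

0.067 MB

67.15 kB = 67.15 × 10^3 bytes = 67,150 bytes
1 MB = 1,000,000 bytes
67,150 / 1,000,000 = 0.067 MB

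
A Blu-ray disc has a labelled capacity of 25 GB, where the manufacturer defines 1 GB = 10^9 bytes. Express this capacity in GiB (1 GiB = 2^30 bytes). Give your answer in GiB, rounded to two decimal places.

23.28 GiB

25 GB = 25 × 10^9 bytes = 25,000,000,000 bytes
1 GiB = 1,073,741,824 bytes
25,000,000,000 / 1,073,741,824 = 23.28 GiB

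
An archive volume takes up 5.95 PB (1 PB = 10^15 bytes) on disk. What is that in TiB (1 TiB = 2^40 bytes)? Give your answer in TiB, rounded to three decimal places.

5,411.493 TiB

5.95 PB = 5.95 × 10^15 bytes = 5,950,000,000,000,000 bytes
1 TiB = 1,099,511,627,776 bytes
5,950,000,000,000,000 / 1,099,511,627,776 = 5,411.493 TiB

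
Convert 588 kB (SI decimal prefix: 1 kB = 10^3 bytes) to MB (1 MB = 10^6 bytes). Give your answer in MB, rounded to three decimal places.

588 kB × 1,000 bytes/kB = 588,000 bytes
1 MB = 1,000,000 bytes
588,000 / 1,000,000 = 0.588 MB

0.588 MB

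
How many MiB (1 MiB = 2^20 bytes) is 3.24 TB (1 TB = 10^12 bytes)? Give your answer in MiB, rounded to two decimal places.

3,089,904.79 MiB

3.24 TB × 1,000,000,000,000 bytes/TB = 3,240,000,000,000 bytes
1 MiB = 1,048,576 bytes
3,240,000,000,000 / 1,048,576 = 3,089,904.79 MiB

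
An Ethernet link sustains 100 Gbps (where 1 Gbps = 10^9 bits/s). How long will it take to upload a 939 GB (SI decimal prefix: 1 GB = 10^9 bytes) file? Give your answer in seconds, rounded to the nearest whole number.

939 GB = 939,000,000,000 bytes = 7,512,000,000,000 bits
100 Gbps = 100,000,000,000 bits/s
time = 7,512,000,000,000 / 100,000,000,000 = 75 s

75 seconds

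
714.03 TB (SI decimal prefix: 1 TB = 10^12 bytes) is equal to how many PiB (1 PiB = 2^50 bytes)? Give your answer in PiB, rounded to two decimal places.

0.63 PiB

714.03 TB × 1,000,000,000,000 bytes/TB = 714,030,000,000,000 bytes
1 PiB = 2^50 bytes = 1,125,899,906,842,624 bytes
714,030,000,000,000 / 1,125,899,906,842,624 = 0.63 PiB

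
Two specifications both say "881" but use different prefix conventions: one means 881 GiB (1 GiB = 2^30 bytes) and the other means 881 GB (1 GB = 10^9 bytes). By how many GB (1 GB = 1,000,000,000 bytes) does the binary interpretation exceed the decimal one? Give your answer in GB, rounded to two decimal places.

64.97 GB

881 GiB = 881 × 1,073,741,824 = 945,966,546,944 bytes
881 GB = 881 × 1,000,000,000 = 881,000,000,000 bytes
difference = 64,966,546,944 bytes
64,966,546,944 / 1,000,000,000 = 64.97 GB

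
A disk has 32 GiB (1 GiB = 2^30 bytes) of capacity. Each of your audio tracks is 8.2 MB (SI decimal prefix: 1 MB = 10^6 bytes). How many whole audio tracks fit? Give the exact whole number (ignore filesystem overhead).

Capacity: 32 GiB = 34,359,738,368 bytes
Per item: 8.2 MB = 8,200,000 bytes
⌊34,359,738,368 / 8,200,000⌋ = 4,190

4,190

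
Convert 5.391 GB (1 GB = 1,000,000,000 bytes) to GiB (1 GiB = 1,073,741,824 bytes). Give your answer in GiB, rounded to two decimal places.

5.391 GB = 5.391 × 10^9 bytes = 5,391,000,000 bytes
1 GiB = 2^30 bytes = 1,073,741,824 bytes
5,391,000,000 / 1,073,741,824 = 5.02 GiB

5.02 GiB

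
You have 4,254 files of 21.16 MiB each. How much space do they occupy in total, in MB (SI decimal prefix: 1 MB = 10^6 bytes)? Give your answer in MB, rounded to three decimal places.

Total = 4,254 × 21.16 MiB = 90014.64 MiB
= 90014.64 × 1,048,576 bytes = 94,387,191,152.64 bytes
1 MB = 1,000,000 bytes
94,387,191,152.64 / 1,000,000 = 94,387.191 MB

94,387.191 MB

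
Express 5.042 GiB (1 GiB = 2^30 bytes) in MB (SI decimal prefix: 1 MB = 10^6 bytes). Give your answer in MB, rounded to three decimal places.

5.042 GiB × 1,073,741,824 bytes/GiB = 5,413,806,276.608 bytes
1 MB = 1,000,000 bytes
5,413,806,276.608 / 1,000,000 = 5,413.806 MB

5,413.806 MB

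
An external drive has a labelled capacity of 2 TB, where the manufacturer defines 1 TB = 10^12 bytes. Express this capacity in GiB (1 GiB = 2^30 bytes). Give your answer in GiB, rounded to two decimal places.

2 TB × 1,000,000,000,000 bytes/TB = 2,000,000,000,000 bytes
1 GiB = 1,073,741,824 bytes
2,000,000,000,000 / 1,073,741,824 = 1,862.65 GiB

1,862.65 GiB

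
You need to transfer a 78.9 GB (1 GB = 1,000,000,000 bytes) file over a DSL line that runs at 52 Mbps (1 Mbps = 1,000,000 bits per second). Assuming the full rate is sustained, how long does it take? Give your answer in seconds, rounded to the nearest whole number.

12,138 seconds

78.9 GB = 78,900,000,000 bytes = 631,200,000,000 bits
52 Mbps = 52,000,000 bits/s
time = 631,200,000,000 / 52,000,000 = 12,138 s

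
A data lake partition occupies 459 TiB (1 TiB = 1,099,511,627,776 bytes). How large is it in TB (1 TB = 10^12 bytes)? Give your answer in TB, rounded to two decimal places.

459 TiB × 1,099,511,627,776 bytes/TiB = 504,675,837,149,184 bytes
1 TB = 10^12 bytes = 1,000,000,000,000 bytes
504,675,837,149,184 / 1,000,000,000,000 = 504.68 TB

504.68 TB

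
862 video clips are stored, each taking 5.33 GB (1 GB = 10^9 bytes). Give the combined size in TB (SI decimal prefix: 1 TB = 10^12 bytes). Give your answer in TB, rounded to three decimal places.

Total = 862 × 5.33 GB = 4594.46 GB
= 4594.46 × 1,000,000,000 bytes = 4,594,460,000,000 bytes
1 TB = 1,000,000,000,000 bytes
4,594,460,000,000 / 1,000,000,000,000 = 4.594 TB

4.594 TB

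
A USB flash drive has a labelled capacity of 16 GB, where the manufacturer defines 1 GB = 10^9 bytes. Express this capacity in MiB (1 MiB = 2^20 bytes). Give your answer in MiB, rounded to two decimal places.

15,258.79 MiB

16 GB = 16 × 10^9 bytes = 16,000,000,000 bytes
1 MiB = 2^20 bytes = 1,048,576 bytes
16,000,000,000 / 1,048,576 = 15,258.79 MiB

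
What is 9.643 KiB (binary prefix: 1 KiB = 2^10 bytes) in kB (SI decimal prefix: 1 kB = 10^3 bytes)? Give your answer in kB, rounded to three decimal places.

9.874 kB

9.643 KiB = 9.643 × 2^10 bytes = 9,874.432 bytes
1 kB = 1,000 bytes
9,874.432 / 1,000 = 9.874 kB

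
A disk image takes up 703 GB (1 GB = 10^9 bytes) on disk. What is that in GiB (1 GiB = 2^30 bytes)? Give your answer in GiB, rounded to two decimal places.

703 GB × 1,000,000,000 bytes/GB = 703,000,000,000 bytes
1 GiB = 1,073,741,824 bytes
703,000,000,000 / 1,073,741,824 = 654.72 GiB

654.72 GiB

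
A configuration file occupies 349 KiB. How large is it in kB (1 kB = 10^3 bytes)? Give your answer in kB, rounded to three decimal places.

349 KiB = 349 × 2^10 bytes = 357,376 bytes
1 kB = 10^3 bytes = 1,000 bytes
357,376 / 1,000 = 357.376 kB

357.376 kB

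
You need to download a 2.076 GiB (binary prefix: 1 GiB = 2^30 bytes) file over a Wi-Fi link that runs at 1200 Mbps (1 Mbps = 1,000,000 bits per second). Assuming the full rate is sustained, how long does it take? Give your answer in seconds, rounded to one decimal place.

2.076 GiB = 2,229,088,026.624 bytes = 17,832,704,212.992 bits
1200 Mbps = 1,200,000,000 bits/s
time = 17,832,704,212.992 / 1,200,000,000 = 14.9 s

14.9 seconds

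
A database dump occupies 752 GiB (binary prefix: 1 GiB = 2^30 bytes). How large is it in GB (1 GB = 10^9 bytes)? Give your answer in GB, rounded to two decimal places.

752 GiB × 1,073,741,824 bytes/GiB = 807,453,851,648 bytes
1 GB = 1,000,000,000 bytes
807,453,851,648 / 1,000,000,000 = 807.45 GB

807.45 GB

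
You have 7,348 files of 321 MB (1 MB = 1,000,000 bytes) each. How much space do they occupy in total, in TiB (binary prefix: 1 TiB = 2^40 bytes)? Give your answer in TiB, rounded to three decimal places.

2.145 TiB

Total = 7,348 × 321 MB = 2,358,708 MB
= 2,358,708 × 1,000,000 bytes = 2,358,708,000,000 bytes
1 TiB = 1,099,511,627,776 bytes
2,358,708,000,000 / 1,099,511,627,776 = 2.145 TiB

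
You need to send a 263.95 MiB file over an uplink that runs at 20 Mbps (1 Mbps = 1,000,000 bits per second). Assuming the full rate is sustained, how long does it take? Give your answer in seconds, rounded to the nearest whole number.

111 seconds

263.95 MiB = 276,771,635.2 bytes = 2,214,173,081.6 bits
20 Mbps = 20,000,000 bits/s
time = 2,214,173,081.6 / 20,000,000 = 111 s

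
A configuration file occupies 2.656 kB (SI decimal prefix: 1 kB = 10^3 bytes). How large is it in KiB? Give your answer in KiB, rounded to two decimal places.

2.656 kB = 2.656 × 10^3 bytes = 2,656 bytes
1 KiB = 2^10 bytes = 1,024 bytes
2,656 / 1,024 = 2.59 KiB

2.59 KiB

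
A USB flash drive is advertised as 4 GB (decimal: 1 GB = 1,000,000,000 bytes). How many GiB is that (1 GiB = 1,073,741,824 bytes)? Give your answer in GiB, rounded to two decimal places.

3.73 GiB

4 GB × 1,000,000,000 bytes/GB = 4,000,000,000 bytes
1 GiB = 1,073,741,824 bytes
4,000,000,000 / 1,073,741,824 = 3.73 GiB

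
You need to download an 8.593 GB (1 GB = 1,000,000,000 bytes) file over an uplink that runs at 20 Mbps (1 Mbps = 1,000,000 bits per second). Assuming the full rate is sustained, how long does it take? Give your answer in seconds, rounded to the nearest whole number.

3,437 seconds

8.593 GB = 8,593,000,000 bytes = 68,744,000,000 bits
20 Mbps = 20,000,000 bits/s
time = 68,744,000,000 / 20,000,000 = 3,437 s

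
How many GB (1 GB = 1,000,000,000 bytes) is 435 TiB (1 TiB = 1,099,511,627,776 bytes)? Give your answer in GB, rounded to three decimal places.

435 TiB = 435 × 2^40 bytes = 478,287,558,082,560 bytes
1 GB = 10^9 bytes = 1,000,000,000 bytes
478,287,558,082,560 / 1,000,000,000 = 478,287.558 GB

478,287.558 GB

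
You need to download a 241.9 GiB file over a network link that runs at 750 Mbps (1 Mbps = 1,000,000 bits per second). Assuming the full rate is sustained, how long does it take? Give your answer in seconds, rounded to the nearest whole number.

2,771 seconds

241.9 GiB = 259,738,147,225.6 bytes = 2,077,905,177,804.8 bits
750 Mbps = 750,000,000 bits/s
time = 2,077,905,177,804.8 / 750,000,000 = 2,771 s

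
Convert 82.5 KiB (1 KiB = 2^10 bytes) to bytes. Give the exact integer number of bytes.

82.5 × 1,024 = 84,480 bytes  (1 KiB = 2^10 bytes)

84,480 bytes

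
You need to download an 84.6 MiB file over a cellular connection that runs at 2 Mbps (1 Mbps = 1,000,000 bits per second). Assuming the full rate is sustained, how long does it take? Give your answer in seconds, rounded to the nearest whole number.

355 seconds

84.6 MiB = 88,709,529.6 bytes = 709,676,236.8 bits
2 Mbps = 2,000,000 bits/s
time = 709,676,236.8 / 2,000,000 = 355 s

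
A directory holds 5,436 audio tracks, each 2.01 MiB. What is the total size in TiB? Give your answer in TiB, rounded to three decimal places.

0.010 TiB

Total = 5,436 × 2.01 MiB = 10926.36 MiB
= 10926.36 × 1,048,576 bytes = 11,457,118,863.36 bytes
1 TiB = 1,099,511,627,776 bytes
11,457,118,863.36 / 1,099,511,627,776 = 0.010 TiB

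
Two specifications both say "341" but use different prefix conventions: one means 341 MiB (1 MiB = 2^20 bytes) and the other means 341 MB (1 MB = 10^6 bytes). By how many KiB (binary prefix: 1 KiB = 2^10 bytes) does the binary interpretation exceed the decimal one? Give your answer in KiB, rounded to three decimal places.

16,176.188 KiB

341 MiB = 341 × 1,048,576 = 357,564,416 bytes
341 MB = 341 × 1,000,000 = 341,000,000 bytes
difference = 16,564,416 bytes
16,564,416 / 1,024 = 16,176.188 KiB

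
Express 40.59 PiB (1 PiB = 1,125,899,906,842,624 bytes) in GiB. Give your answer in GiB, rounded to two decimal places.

40.59 PiB = 40.59 × 2^50 bytes = 45,700,277,218,742,108.16 bytes
1 GiB = 1,073,741,824 bytes
45,700,277,218,742,108.16 / 1,073,741,824 = 42,561,699.84 GiB

42,561,699.84 GiB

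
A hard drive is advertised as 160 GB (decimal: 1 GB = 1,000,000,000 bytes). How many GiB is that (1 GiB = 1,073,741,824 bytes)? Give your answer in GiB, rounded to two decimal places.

160 GB = 160 × 10^9 bytes = 160,000,000,000 bytes
1 GiB = 1,073,741,824 bytes
160,000,000,000 / 1,073,741,824 = 149.01 GiB

149.01 GiB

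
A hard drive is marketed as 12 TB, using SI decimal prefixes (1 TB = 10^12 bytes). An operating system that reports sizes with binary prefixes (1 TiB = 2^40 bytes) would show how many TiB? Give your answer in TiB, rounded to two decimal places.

10.91 TiB

12 TB × 1,000,000,000,000 bytes/TB = 12,000,000,000,000 bytes
1 TiB = 1,099,511,627,776 bytes
12,000,000,000,000 / 1,099,511,627,776 = 10.91 TiB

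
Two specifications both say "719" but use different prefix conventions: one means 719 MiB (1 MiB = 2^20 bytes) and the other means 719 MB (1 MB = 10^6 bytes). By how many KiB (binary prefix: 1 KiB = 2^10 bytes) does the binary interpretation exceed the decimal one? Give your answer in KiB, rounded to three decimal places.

34,107.563 KiB

719 MiB = 719 × 1,048,576 = 753,926,144 bytes
719 MB = 719 × 1,000,000 = 719,000,000 bytes
difference = 34,926,144 bytes
34,926,144 / 1,024 = 34,107.563 KiB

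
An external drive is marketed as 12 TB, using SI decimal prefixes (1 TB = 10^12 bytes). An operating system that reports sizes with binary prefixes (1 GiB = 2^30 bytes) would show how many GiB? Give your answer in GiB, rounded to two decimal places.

12 TB = 12 × 10^12 bytes = 12,000,000,000,000 bytes
1 GiB = 1,073,741,824 bytes
12,000,000,000,000 / 1,073,741,824 = 11,175.87 GiB

11,175.87 GiB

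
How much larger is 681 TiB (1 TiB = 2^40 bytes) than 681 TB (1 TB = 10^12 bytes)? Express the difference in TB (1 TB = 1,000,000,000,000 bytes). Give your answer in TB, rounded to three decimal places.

67.767 TB

681 TiB = 681 × 1,099,511,627,776 = 748,767,418,515,456 bytes
681 TB = 681 × 1,000,000,000,000 = 681,000,000,000,000 bytes
difference = 67,767,418,515,456 bytes
67,767,418,515,456 / 1,000,000,000,000 = 67.767 TB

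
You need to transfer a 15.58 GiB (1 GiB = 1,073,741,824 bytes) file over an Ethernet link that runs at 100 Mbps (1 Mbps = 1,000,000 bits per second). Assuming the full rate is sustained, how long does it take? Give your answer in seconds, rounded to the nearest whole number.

15.58 GiB = 16,728,897,617.92 bytes = 133,831,180,943.36 bits
100 Mbps = 100,000,000 bits/s
time = 133,831,180,943.36 / 100,000,000 = 1,338 s

1,338 seconds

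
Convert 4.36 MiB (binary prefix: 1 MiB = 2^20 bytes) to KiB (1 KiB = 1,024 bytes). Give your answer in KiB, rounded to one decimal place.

4,464.6 KiB

4.36 MiB = 4.36 × 2^20 bytes = 4,571,791.36 bytes
1 KiB = 2^10 bytes = 1,024 bytes
4,571,791.36 / 1,024 = 4,464.6 KiB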